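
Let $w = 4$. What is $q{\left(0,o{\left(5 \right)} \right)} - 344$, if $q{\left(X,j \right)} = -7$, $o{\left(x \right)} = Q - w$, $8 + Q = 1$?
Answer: $-351$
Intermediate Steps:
$Q = -7$ ($Q = -8 + 1 = -7$)
$o{\left(x \right)} = -11$ ($o{\left(x \right)} = -7 - 4 = -11$)
$q{\left(0,o{\left(5 \right)} \right)} - 344 = -7 - 344 = -351$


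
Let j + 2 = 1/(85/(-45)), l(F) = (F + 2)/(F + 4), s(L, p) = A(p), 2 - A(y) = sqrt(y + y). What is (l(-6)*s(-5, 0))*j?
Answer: -172/17 ≈ -10.118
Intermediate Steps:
A(y) = 2 - sqrt(2)*sqrt(y) (A(y) = 2 - sqrt(y + y) = 2 - sqrt(2*y) = 2 - sqrt(2)*sqrt(y))
s(L, p) = 2 - sqrt(2)*sqrt(p)
l(F) = (2 + F)/(4 + F)
j = -43/17 (j = -2 + 1/(85/(-45)) = -2 + 1/(85*(-1/45)) = -2 + 1/(-17/9) = -2 - 9/17 = -43/17 ≈ -2.5294)
(l(-6)*s(-5, 0))*j = (((2 - 6)/(4 - 6))*(2 - sqrt(2)*sqrt(0)))*(-43/17) = ((-4/(-2))*(2 - 1*sqrt(2)*0))*(-43/17) = ((-1/2*(-4))*(2 + 0))*(-43/17) = (2*2)*(-43/17) = 4*(-43/17) = -172/17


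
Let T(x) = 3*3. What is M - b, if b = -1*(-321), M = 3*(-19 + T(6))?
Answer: -351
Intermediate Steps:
T(x) = 9
M = -30 (M = 3*(-19 + 9) = 3*(-10) = -30)
b = 321
M - b = -30 - 1*321 = -30 - 321 = -351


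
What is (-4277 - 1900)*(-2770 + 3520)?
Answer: -4632750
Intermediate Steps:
(-4277 - 1900)*(-2770 + 3520) = -6177*750 = -4632750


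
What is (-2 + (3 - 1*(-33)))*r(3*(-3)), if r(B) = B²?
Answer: 2754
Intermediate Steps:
(-2 + (3 - 1*(-33)))*r(3*(-3)) = (-2 + (3 - 1*(-33)))*(3*(-3))² = (-2 + (3 + 33))*(-9)² = (-2 + 36)*81 = 34*81 = 2754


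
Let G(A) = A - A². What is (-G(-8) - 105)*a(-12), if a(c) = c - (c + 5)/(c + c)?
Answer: 3245/8 ≈ 405.63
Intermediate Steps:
a(c) = c - (5 + c)/(2*c)
(-G(-8) - 105)*a(-12) = (-(-8)*(1 - 1*(-8)) - 105)*(-½ - 12 - 5/2/(-12)) = (-(-8)*(1 + 8) - 105)*(-½ - 12 - 5/2*(-1/12)) = (-(-8)*9 - 105)*(-½ - 12 + 5/24) = (-1*(-72) - 105)*(-295/24) = (72 - 105)*(-295/24) = -33*(-295/24) = 3245/8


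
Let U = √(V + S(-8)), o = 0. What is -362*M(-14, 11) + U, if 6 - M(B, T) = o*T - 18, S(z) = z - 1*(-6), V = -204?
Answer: -8688 + I*√206 ≈ -8688.0 + 14.353*I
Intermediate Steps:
S(z) = 6 + z (S(z) = z + 6 = 6 + z)
M(B, T) = 24 (M(B, T) = 6 - (0*T - 18) = 6 - (0 - 18) = 6 - 1*(-18) = 6 + 18 = 24)
U = I*√206 (U = √(-204 + (6 - 8)) = √(-204 - 2) = √(-206) = I*√206 ≈ 14.353*I)
-362*M(-14, 11) + U = -362*24 + I*√206 = -8688 + I*√206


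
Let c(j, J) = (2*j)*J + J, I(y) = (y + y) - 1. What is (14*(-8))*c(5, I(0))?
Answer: 1232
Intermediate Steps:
I(y) = -1 + 2*y (I(y) = 2*y - 1 = -1 + 2*y)
c(j, J) = J + 2*J*j (c(j, J) = 2*J*j + J = J + 2*J*j)
(14*(-8))*c(5, I(0)) = (14*(-8))*((-1 + 2*0)*(1 + 2*5)) = -112*(-1 + 0)*(1 + 10) = -(-112)*11 = -112*(-11) = 1232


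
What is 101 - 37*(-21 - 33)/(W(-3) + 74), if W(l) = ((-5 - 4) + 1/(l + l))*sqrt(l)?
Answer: 8716661/68737 + 219780*I*sqrt(3)/68737 ≈ 126.81 + 5.5381*I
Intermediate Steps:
W(l) = sqrt(l)*(-9 + 1/(2*l)) (W(l) = (-9 + 1/(2*l))*sqrt(l) = sqrt(l)*(-9 + 1/(2*l)))
101 - 37*(-21 - 33)/(W(-3) + 74) = 101 - 37*(-21 - 33)/((1 - 18*(-3))/(2*sqrt(-3)) + 74) = 101 - (-1998)/((-I*sqrt(3)/3)*(1 + 54)/2 + 74) = 101 - (-1998)/((1/2)*(-I*sqrt(3)/3)*55 + 74) = 101 - (-1998)/(-55*I*sqrt(3)/6 + 74) = 101 - (-1998)/(74 - 55*I*sqrt(3)/6) = 101 + 1998/(74 - 55*I*sqrt(3)/6)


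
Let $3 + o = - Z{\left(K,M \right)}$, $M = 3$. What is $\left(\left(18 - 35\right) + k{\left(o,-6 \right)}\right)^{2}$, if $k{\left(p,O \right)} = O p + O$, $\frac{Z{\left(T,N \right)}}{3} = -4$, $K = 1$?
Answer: $5929$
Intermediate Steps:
$Z{\left(T,N \right)} = -12$ ($Z{\left(T,N \right)} = 3 \left(-4\right) = -12$)
$o = 9$ ($o = -3 - -12 = -3 + 12 = 9$)
$k{\left(p,O \right)} = O + O p$
$\left(\left(18 - 35\right) + k{\left(o,-6 \right)}\right)^{2} = \left(\left(18 - 35\right) - 6 \left(1 + 9\right)\right)^{2} = \left(-17 - 60\right)^{2} = \left(-77\right)^{2} = 5929$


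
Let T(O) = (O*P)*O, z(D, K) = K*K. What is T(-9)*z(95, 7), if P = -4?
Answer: -15876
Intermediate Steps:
z(D, K) = K²
T(O) = -4*O² (T(O) = (O*(-4))*O = (-4*O)*O = -4*O²)
T(-9)*z(95, 7) = -4*(-9)²*7² = -4*81*49 = -324*49 = -15876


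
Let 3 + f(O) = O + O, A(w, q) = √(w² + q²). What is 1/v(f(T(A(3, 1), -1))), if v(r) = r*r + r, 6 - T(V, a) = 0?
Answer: 1/90 ≈ 0.011111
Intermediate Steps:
A(w, q) = √(q² + w²)
T(V, a) = 6 (T(V, a) = 6 - 1*0 = 6 + 0 = 6)
f(O) = -3 + 2*O (f(O) = -3 + (O + O) = -3 + 2*O)
v(r) = r + r² (v(r) = r² + r = r + r²)
1/v(f(T(A(3, 1), -1))) = 1/((-3 + 2*6)*(1 + (-3 + 2*6))) = 1/((-3 + 12)*(1 + (-3 + 12))) = 1/(9*(1 + 9)) = 1/(9*10) = 1/90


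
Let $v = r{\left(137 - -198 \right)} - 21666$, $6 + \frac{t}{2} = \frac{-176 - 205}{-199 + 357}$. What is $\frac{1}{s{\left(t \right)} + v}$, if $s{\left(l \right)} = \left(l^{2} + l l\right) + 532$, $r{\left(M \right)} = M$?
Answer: $- \frac{6241}{126274077} \approx -4.9424 \cdot 10^{-5}$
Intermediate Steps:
$t = - \frac{1329}{79}$ ($t = -12 + 2 \frac{-176 - 205}{-199 + 357} = -12 + 2 \left(- \frac{381}{158}\right) = -12 - \frac{381}{79} = - \frac{1329}{79} \approx -16.823$)
$v = -21331$ ($v = \left(137 - -198\right) - 21666 = \left(137 + 198\right) - 21666 = 335 - 21666 = -21331$)
$s{\left(l \right)} = 532 + 2 l^{2}$ ($s{\left(l \right)} = \left(l^{2} + l^{2}\right) + 532 = 2 l^{2} + 532 = 532 + 2 l^{2}$)
$\frac{1}{s{\left(t \right)} + v} = \frac{1}{\left(532 + 2 \left(- \frac{1329}{79}\right)^{2}\right) - 21331} = \frac{1}{\left(532 + 2 \cdot \frac{1766241}{6241}\right) - 21331} = \frac{1}{\left(532 + \frac{3532482}{6241}\right) - 21331} = \frac{1}{\frac{6852694}{6241} - 21331} = \frac{1}{- \frac{126274077}{6241}} = - \frac{6241}{126274077}$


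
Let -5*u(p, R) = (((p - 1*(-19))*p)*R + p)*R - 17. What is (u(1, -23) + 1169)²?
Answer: 881721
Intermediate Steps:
u(p, R) = 17/5 - R*(p + R*p*(19 + p))/5 (u(p, R) = -((((p - 1*(-19))*p)*R + p)*R - 17)/5 = -((((p + 19)*p)*R + p)*R - 17)/5 = -((((19 + p)*p)*R + p)*R - 17)/5 = -(((p*(19 + p))*R + p)*R - 17)/5 = -((R*p*(19 + p) + p)*R - 17)/5 = -((p + R*p*(19 + p))*R - 17)/5 = -(R*(p + R*p*(19 + p)) - 17)/5 = -(-17 + R*(p + R*p*(19 + p)))/5 = 17/5 - R*(p + R*p*(19 + p))/5)
(u(1, -23) + 1169)² = ((17/5 - 19/5*1*(-23)² - ⅕*(-23)*1 - ⅕*(-23)²*1²) + 1169)² = ((17/5 - 19/5*1*529 + 23/5 - ⅕*529*1) + 1169)² = ((17/5 - 10051/5 + 23/5 - 529/5) + 1169)² = (-2108 + 1169)² = (-939)² = 881721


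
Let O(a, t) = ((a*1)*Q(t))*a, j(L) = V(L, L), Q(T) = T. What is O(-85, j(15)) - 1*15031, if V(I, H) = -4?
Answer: -43931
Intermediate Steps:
j(L) = -4
O(a, t) = t*a² (O(a, t) = ((a*1)*t)*a = (a*t)*a = t*a²)
O(-85, j(15)) - 1*15031 = -4*(-85)² - 1*15031 = -4*7225 - 15031 = -28900 - 15031 = -43931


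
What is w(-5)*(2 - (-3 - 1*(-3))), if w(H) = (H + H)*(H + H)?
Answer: 200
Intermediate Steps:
w(H) = 4*H² (w(H) = (2*H)*(2*H) = 4*H²)
w(-5)*(2 - (-3 - 1*(-3))) = (4*(-5)²)*(2 - (-3 - 1*(-3))) = (4*25)*(2 - (-3 + 3)) = 100*(2 - 1*0) = 100*(2 + 0) = 100*2 = 200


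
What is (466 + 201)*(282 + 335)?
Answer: 411539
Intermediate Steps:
(466 + 201)*(282 + 335) = 667*617 = 411539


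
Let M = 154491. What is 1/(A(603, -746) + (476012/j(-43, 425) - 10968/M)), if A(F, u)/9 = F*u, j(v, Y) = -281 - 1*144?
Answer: -21886225/88631815877714 ≈ -2.4693e-7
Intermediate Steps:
j(v, Y) = -425 (j(v, Y) = -281 - 144 = -425)
A(F, u) = 9*F*u (A(F, u) = 9*(F*u) = 9*F*u)
1/(A(603, -746) + (476012/j(-43, 425) - 10968/M)) = 1/(9*603*(-746) + (476012/(-425) - 10968/154491)) = 1/(-4048542 + (476012*(-1/425) - 10968*1/154491)) = 1/(-4048542 + (-476012/425 - 3656/51497)) = 1/(-4048542 - 24514743764/21886225) = 1/(-88631815877714/21886225) = -21886225/88631815877714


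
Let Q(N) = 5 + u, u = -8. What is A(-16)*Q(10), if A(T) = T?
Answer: 48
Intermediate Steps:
Q(N) = -3 (Q(N) = 5 - 8 = -3)
A(-16)*Q(10) = -16*(-3) = 48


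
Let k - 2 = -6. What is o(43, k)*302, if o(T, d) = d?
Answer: -1208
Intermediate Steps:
k = -4 (k = 2 - 6 = -4)
o(43, k)*302 = -4*302 = -1208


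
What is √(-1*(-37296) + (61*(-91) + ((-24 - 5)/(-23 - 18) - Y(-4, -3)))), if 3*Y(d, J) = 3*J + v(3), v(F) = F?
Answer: 34*√46166/41 ≈ 178.18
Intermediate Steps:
Y(d, J) = 1 + J (Y(d, J) = (3*J + 3)/3 = (3 + 3*J)/3 = 1 + J)
√(-1*(-37296) + (61*(-91) + ((-24 - 5)/(-23 - 18) - Y(-4, -3)))) = √(-1*(-37296) + (61*(-91) + ((-24 - 5)/(-23 - 18) - (1 - 3)))) = √(37296 + (-5551 + (-29/(-41) - 1*(-2)))) = √(37296 + (-5551 + (-29*(-1/41) + 2))) = √(37296 + (-5551 + (29/41 + 2))) = √(37296 + (-5551 + 111/41)) = √(37296 - 227480/41) = √(1301656/41) = 34*√46166/41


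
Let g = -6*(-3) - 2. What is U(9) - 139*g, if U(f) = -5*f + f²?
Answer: -2188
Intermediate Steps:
g = 16 (g = 18 - 2 = 16)
U(f) = f² - 5*f
U(9) - 139*g = 9*(-5 + 9) - 139*16 = 9*4 - 2224 = 36 - 2224 = -2188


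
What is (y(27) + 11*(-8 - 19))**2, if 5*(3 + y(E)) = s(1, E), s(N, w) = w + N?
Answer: 2166784/25 ≈ 86671.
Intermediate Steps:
s(N, w) = N + w
y(E) = -14/5 + E/5 (y(E) = -3 + (1 + E)/5 = -3 + (1/5 + E/5) = -14/5 + E/5)
(y(27) + 11*(-8 - 19))**2 = ((-14/5 + (1/5)*27) + 11*(-8 - 19))**2 = ((-14/5 + 27/5) + 11*(-27))**2 = (13/5 - 297)**2 = (-1472/5)**2 = 2166784/25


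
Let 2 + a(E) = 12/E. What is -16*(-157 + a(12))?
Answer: 2528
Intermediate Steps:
a(E) = -2 + 12/E
-16*(-157 + a(12)) = -16*(-157 + (-2 + 12/12)) = -16*(-157 + (-2 + 12*(1/12))) = -16*(-157 + (-2 + 1)) = -16*(-157 - 1) = -16*(-158) = 2528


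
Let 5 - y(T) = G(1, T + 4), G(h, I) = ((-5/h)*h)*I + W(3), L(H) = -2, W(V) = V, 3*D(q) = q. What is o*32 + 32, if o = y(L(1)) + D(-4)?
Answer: 1120/3 ≈ 373.33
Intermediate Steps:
D(q) = q/3
G(h, I) = 3 - 5*I (G(h, I) = ((-5/h)*h)*I + 3 = -5*I + 3 = 3 - 5*I)
y(T) = 22 + 5*T (y(T) = 5 - (3 - 5*(T + 4)) = 5 - (3 - 5*(4 + T)) = 5 - (3 + (-20 - 5*T)) = 5 - (-17 - 5*T) = 5 + (17 + 5*T) = 22 + 5*T)
o = 32/3 (o = (22 + 5*(-2)) + (⅓)*(-4) = (22 - 10) - 4/3 = 12 - 4/3 = 32/3 ≈ 10.667)
o*32 + 32 = (32/3)*32 + 32 = 1024/3 + 32 = 1120/3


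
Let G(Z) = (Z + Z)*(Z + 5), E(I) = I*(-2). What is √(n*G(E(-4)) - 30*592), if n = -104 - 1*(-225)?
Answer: 4*√463 ≈ 86.070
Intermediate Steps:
E(I) = -2*I
G(Z) = 2*Z*(5 + Z) (G(Z) = (2*Z)*(5 + Z) = 2*Z*(5 + Z))
n = 121 (n = -104 + 225 = 121)
√(n*G(E(-4)) - 30*592) = √(121*(2*(-2*(-4))*(5 - 2*(-4))) - 30*592) = √(121*(2*8*(5 + 8)) - 17760) = √(121*(2*8*13) - 17760) = √(121*208 - 17760) = √(25168 - 17760) = √7408 = 4*√463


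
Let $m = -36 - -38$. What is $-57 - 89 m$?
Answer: $-235$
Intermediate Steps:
$m = 2$ ($m = -36 + 38 = 2$)
$-57 - 89 m = -57 - 178 = -235$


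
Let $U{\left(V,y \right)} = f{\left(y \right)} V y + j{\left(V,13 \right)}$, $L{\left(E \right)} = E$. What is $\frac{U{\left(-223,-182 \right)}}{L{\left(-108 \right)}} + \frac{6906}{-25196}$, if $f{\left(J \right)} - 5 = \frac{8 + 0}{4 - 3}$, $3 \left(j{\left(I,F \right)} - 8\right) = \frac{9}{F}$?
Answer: $- \frac{43208153165}{8843796} \approx -4885.7$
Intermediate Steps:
$j{\left(I,F \right)} = 8 + \frac{3}{F}$ ($j{\left(I,F \right)} = 8 + \frac{9 \frac{1}{F}}{3} = 8 + \frac{3}{F}$)
$f{\left(J \right)} = 13$ ($f{\left(J \right)} = 5 + \frac{8 + 0}{4 - 3} = 5 + \frac{8}{1} = 5 + 8 \cdot 1 = 5 + 8 = 13$)
$U{\left(V,y \right)} = \frac{107}{13} + 13 V y$ ($U{\left(V,y \right)} = 13 V y + \left(8 + \frac{3}{13}\right) = 13 V y + \frac{107}{13} = \frac{107}{13} + 13 V y$)
$\frac{U{\left(-223,-182 \right)}}{L{\left(-108 \right)}} + \frac{6906}{-25196} = \frac{\frac{107}{13} + 13 \left(-223\right) \left(-182\right)}{-108} + \frac{6906}{-25196} = \left(\frac{107}{13} + 527618\right) \left(- \frac{1}{108}\right) + 6906 \left(- \frac{1}{25196}\right) = \frac{6859141}{13} \left(- \frac{1}{108}\right) - \frac{3453}{12598} = - \frac{6859141}{1404} - \frac{3453}{12598} = - \frac{43208153165}{8843796}$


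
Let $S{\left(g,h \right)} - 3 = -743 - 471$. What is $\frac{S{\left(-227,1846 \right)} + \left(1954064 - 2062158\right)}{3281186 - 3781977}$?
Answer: $\frac{109305}{500791} \approx 0.21826$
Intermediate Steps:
$S{\left(g,h \right)} = -1211$ ($S{\left(g,h \right)} = 3 - 1214 = -1211$)
$\frac{S{\left(-227,1846 \right)} + \left(1954064 - 2062158\right)}{3281186 - 3781977} = \frac{-1211 + \left(1954064 - 2062158\right)}{3281186 - 3781977} = \frac{-1211 + \left(1954064 - 2062158\right)}{-500791} = \left(-1211 - 108094\right) \left(- \frac{1}{500791}\right) = \left(-109305\right) \left(- \frac{1}{500791}\right) = \frac{109305}{500791}$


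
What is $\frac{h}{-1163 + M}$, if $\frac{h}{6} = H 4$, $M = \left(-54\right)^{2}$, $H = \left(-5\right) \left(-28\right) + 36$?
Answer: $\frac{4224}{1753} \approx 2.4096$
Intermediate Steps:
$H = 176$ ($H = 140 + 36 = 176$)
$M = 2916$
$h = 4224$ ($h = 6 \cdot 176 \cdot 4 = 6 \cdot 704 = 4224$)
$\frac{h}{-1163 + M} = \frac{4224}{-1163 + 2916} = \frac{4224}{1753}$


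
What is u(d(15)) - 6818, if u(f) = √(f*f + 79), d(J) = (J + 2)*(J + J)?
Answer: -6818 + √260179 ≈ -6307.9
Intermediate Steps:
d(J) = 2*J*(2 + J) (d(J) = (2 + J)*(2*J) = 2*J*(2 + J))
u(f) = √(79 + f²) (u(f) = √(f² + 79) = √(79 + f²))
u(d(15)) - 6818 = √(79 + (2*15*(2 + 15))²) - 6818 = √(79 + (2*15*17)²) - 6818 = √(79 + 510²) - 6818 = √(79 + 260100) - 6818 = √260179 - 6818 = -6818 + √260179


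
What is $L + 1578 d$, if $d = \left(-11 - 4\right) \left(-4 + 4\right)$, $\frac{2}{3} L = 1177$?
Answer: $\frac{3531}{2} \approx 1765.5$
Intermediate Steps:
$L = \frac{3531}{2}$ ($L = \frac{3}{2} \cdot 1177 = \frac{3531}{2} \approx 1765.5$)
$d = 0$ ($d = \left(-15\right) 0 = 0$)
$L + 1578 d = \frac{3531}{2} + 1578 \cdot 0 = \frac{3531}{2} + 0 = \frac{3531}{2}$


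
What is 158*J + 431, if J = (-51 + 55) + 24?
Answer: 4855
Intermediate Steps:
J = 28 (J = 4 + 24 = 28)
158*J + 431 = 158*28 + 431 = 4424 + 431 = 4855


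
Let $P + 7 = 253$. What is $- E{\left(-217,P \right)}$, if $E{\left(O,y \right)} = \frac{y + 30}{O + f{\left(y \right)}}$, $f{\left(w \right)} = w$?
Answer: $- \frac{276}{29} \approx -9.5172$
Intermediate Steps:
$P = 246$ ($P = -7 + 253 = 246$)
$E{\left(O,y \right)} = \frac{30 + y}{O + y}$ ($E{\left(O,y \right)} = \frac{y + 30}{O + y} = \frac{30 + y}{O + y}$)
$- E{\left(-217,P \right)} = - \frac{30 + 246}{-217 + 246} = - \frac{276}{29}$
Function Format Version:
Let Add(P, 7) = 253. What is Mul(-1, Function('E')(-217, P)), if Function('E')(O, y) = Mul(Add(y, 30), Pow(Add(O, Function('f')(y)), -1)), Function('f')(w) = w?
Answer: Rational(-276, 29) ≈ -9.5172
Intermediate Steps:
P = 246 (P = Add(-7, 253) = 246)
Function('E')(O, y) = Mul(Pow(Add(O, y), -1), Add(30, y)) (Function('E')(O, y) = Mul(Add(y, 30), Pow(Add(O, y), -1)) = Mul(Add(30, y), Pow(Add(O, y), -1)) = Mul(Pow(Add(O, y), -1), Add(30, y)))
Mul(-1, Function('E')(-217, P)) = Mul(-1, Mul(Pow(Add(-217, 246), -1), Add(30, 246))) = Mul(-1, Mul(Pow(29, -1), 276)) = Mul(-1, Mul(Rational(1, 29), 276)) = Mul(-1, Rational(276, 29)) = Rational(-276, 29)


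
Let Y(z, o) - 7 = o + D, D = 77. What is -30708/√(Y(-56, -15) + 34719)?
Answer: -5118*√8697/2899 ≈ -164.64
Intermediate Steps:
Y(z, o) = 84 + o (Y(z, o) = 7 + (o + 77) = 7 + (77 + o) = 84 + o)
-30708/√(Y(-56, -15) + 34719) = -30708/√((84 - 15) + 34719) = -30708/√(69 + 34719) = -30708*√8697/17394 = -5118*√8697/2899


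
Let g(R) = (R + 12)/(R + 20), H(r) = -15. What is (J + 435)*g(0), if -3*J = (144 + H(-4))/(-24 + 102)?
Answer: 33887/130 ≈ 260.67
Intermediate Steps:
g(R) = (12 + R)/(20 + R)
J = -43/78 (J = -(144 - 15)/(3*(-24 + 102)) = -43/78 ≈ -0.55128)
(J + 435)*g(0) = (-43/78 + 435)*((12 + 0)/(20 + 0)) = 33887*(12/20)/78 = 33887*((1/20)*12)/78 = (33887/78)*(⅗) = 33887/130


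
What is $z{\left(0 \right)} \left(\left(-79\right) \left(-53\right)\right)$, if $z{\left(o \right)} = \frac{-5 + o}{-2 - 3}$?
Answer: $4187$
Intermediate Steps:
$z{\left(o \right)} = 1 - \frac{o}{5}$ ($z{\left(o \right)} = \frac{-5 + o}{-5} = \left(-5 + o\right) \left(- \frac{1}{5}\right) = 1 - \frac{o}{5}$)
$z{\left(0 \right)} \left(\left(-79\right) \left(-53\right)\right) = \left(1 - 0\right) \left(\left(-79\right) \left(-53\right)\right) = \left(1 + 0\right) 4187 = 1 \cdot 4187 = 4187$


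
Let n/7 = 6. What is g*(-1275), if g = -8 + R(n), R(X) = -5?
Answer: 16575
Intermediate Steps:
n = 42 (n = 7*6 = 42)
g = -13 (g = -8 - 5 = -13)
g*(-1275) = -13*(-1275) = 16575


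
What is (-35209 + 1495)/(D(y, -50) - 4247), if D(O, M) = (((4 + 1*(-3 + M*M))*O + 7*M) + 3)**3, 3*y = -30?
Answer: 1873/905776621030 ≈ 2.0678e-9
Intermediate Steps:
y = -10 (y = (1/3)*(-30) = -10)
D(O, M) = (3 + 7*M + O*(1 + M**2))**3 (D(O, M) = (((4 + 1*(-3 + M**2))*O + 7*M) + 3)**3 = (((4 + (-3 + M**2))*O + 7*M) + 3)**3 = (((1 + M**2)*O + 7*M) + 3)**3 = ((O*(1 + M**2) + 7*M) + 3)**3 = ((7*M + O*(1 + M**2)) + 3)**3 = (3 + 7*M + O*(1 + M**2))**3)
(-35209 + 1495)/(D(y, -50) - 4247) = (-35209 + 1495)/((3 - 10 + 7*(-50) - 10*(-50)**2)**3 - 4247) = -33714/((3 - 10 - 350 - 10*2500)**3 - 4247) = -33714/((3 - 10 - 350 - 25000)**3 - 4247) = -33714/((-25357)**3 - 4247) = -33714/(-16303979174293 - 4247) = -33714/(-16303979178540) = -33714*(-1/16303979178540) = 1873/905776621030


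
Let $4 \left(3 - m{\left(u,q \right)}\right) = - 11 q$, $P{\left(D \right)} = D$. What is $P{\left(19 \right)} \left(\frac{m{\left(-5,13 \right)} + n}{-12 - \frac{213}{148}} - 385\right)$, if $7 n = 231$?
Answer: $- \frac{14751296}{1989} \approx -7416.4$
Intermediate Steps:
$n = 33$ ($n = \frac{1}{7} \cdot 231 = 33$)
$m{\left(u,q \right)} = 3 + \frac{11 q}{4}$ ($m{\left(u,q \right)} = 3 - \frac{\left(-11\right) q}{4} = 3 + \frac{11 q}{4}$)
$P{\left(19 \right)} \left(\frac{m{\left(-5,13 \right)} + n}{-12 - \frac{213}{148}} - 385\right) = 19 \left(\frac{\left(3 + \frac{11}{4} \cdot 13\right) + 33}{-12 - \frac{213}{148}} - 385\right) = 19 \left(\frac{\left(3 + \frac{143}{4}\right) + 33}{-12 - \frac{213}{148}} - 385\right) = 19 \left(\frac{\frac{155}{4} + 33}{-12 - \frac{213}{148}} - 385\right) = 19 \left(\frac{287}{4 \left(- \frac{1989}{148}\right)} - 385\right) = 19 \left(\frac{287}{4} \left(- \frac{148}{1989}\right) - 385\right) = 19 \left(- \frac{10619}{1989} - 385\right) = 19 \left(- \frac{776384}{1989}\right) = - \frac{14751296}{1989}$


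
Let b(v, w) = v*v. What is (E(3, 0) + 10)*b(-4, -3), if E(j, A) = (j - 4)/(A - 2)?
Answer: 168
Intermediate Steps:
E(j, A) = (-4 + j)/(-2 + A)
b(v, w) = v²
(E(3, 0) + 10)*b(-4, -3) = ((-4 + 3)/(-2 + 0) + 10)*(-4)² = (-1/(-2) + 10)*16 = (-½*(-1) + 10)*16 = (½ + 10)*16 = (21/2)*16 = 168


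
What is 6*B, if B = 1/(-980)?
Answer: -3/490 ≈ -0.0061224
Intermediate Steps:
B = -1/980 ≈ -0.0010204
6*B = 6*(-1/980) = -3/490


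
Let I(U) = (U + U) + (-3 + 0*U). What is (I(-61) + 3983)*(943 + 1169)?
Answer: 8148096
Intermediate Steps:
I(U) = -3 + 2*U (I(U) = 2*U + (-3 + 0) = 2*U - 3 = -3 + 2*U)
(I(-61) + 3983)*(943 + 1169) = ((-3 + 2*(-61)) + 3983)*(943 + 1169) = ((-3 - 122) + 3983)*2112 = (-125 + 3983)*2112 = 3858*2112 = 8148096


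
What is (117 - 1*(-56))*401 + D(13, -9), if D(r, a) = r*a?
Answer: 69256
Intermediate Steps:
D(r, a) = a*r
(117 - 1*(-56))*401 + D(13, -9) = (117 - 1*(-56))*401 - 9*13 = (117 + 56)*401 - 117 = 173*401 - 117 = 69373 - 117 = 69256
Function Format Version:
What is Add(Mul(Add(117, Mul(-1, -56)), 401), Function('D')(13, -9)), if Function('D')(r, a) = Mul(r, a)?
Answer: 69256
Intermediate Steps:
Function('D')(r, a) = Mul(a, r)
Add(Mul(Add(117, Mul(-1, -56)), 401), Function('D')(13, -9)) = Add(Mul(Add(117, Mul(-1, -56)), 401), Mul(-9, 13)) = Add(Mul(Add(117, 56), 401), -117) = Add(Mul(173, 401), -117) = Add(69373, -117) = 69256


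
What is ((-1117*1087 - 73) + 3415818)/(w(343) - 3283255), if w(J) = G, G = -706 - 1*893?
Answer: -1100783/1642427 ≈ -0.67022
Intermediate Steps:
G = -1599 (G = -706 - 893 = -1599)
w(J) = -1599
((-1117*1087 - 73) + 3415818)/(w(343) - 3283255) = ((-1117*1087 - 73) + 3415818)/(-1599 - 3283255) = ((-1214179 - 73) + 3415818)/(-3284854) = (-1214252 + 3415818)*(-1/3284854) = 2201566*(-1/3284854) = -1100783/1642427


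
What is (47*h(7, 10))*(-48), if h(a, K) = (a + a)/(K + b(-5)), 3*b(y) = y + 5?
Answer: -15792/5 ≈ -3158.4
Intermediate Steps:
b(y) = 5/3 + y/3 (b(y) = (y + 5)/3 = (5 + y)/3 = 5/3 + y/3)
h(a, K) = 2*a/K (h(a, K) = (a + a)/(K + (5/3 + (⅓)*(-5))) = (2*a)/(K + (5/3 - 5/3)) = (2*a)/(K + 0) = (2*a)/K = 2*a/K)
(47*h(7, 10))*(-48) = (47*(2*7/10))*(-48) = (47*(2*7*(⅒)))*(-48) = (47*(7/5))*(-48) = (329/5)*(-48) = -15792/5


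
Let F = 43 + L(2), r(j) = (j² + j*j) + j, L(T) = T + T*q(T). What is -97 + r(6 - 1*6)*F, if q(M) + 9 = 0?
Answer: -97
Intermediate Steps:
q(M) = -9 (q(M) = -9 + 0 = -9)
L(T) = -8*T (L(T) = T + T*(-9) = T - 9*T = -8*T)
r(j) = j + 2*j² (r(j) = (j² + j²) + j = 2*j² + j = j + 2*j²)
F = 27 (F = 43 - 8*2 = 43 - 16 = 27)
-97 + r(6 - 1*6)*F = -97 + ((6 - 1*6)*(1 + 2*(6 - 1*6)))*27 = -97 + ((6 - 6)*(1 + 2*(6 - 6)))*27 = -97 + (0*(1 + 2*0))*27 = -97 + (0*(1 + 0))*27 = -97 + (0*1)*27 = -97 + 0*27 = -97 + 0 = -97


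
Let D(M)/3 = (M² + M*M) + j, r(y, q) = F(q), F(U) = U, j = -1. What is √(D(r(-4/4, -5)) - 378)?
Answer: I*√231 ≈ 15.199*I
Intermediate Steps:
r(y, q) = q
D(M) = -3 + 6*M² (D(M) = 3*((M² + M*M) - 1) = 3*((M² + M²) - 1) = 3*(2*M² - 1) = 3*(-1 + 2*M²) = -3 + 6*M²)
√(D(r(-4/4, -5)) - 378) = √((-3 + 6*(-5)²) - 378) = √((-3 + 6*25) - 378) = √((-3 + 150) - 378) = √(147 - 378) = √(-231) = I*√231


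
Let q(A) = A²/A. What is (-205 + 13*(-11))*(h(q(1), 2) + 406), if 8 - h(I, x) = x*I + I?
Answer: -143028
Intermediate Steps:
q(A) = A
h(I, x) = 8 - I - I*x (h(I, x) = 8 - (x*I + I) = 8 - (I*x + I) = 8 - (I + I*x) = 8 + (-I - I*x) = 8 - I - I*x)
(-205 + 13*(-11))*(h(q(1), 2) + 406) = (-205 + 13*(-11))*((8 - 1*1 - 1*1*2) + 406) = (-205 - 143)*((8 - 1 - 2) + 406) = -348*(5 + 406) = -348*411 = -143028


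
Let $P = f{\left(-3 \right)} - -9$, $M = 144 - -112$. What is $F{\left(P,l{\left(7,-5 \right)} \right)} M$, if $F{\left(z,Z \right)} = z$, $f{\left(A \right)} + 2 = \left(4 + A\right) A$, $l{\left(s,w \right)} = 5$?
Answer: $1024$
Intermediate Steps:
$M = 256$ ($M = 144 + 112 = 256$)
$f{\left(A \right)} = -2 + A \left(4 + A\right)$ ($f{\left(A \right)} = -2 + \left(4 + A\right) A = -2 + A \left(4 + A\right)$)
$P = 4$ ($P = \left(-2 + \left(-3\right)^{2} + 4 \left(-3\right)\right) - -9 = \left(-2 + 9 - 12\right) + 9 = -5 + 9 = 4$)
$F{\left(P,l{\left(7,-5 \right)} \right)} M = 4 \cdot 256 = 1024$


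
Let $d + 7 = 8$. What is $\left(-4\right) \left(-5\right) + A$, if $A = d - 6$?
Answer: $15$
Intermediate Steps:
$d = 1$ ($d = -7 + 8 = 1$)
$A = -5$ ($A = 1 - 6 = -5$)
$\left(-4\right) \left(-5\right) + A = \left(-4\right) \left(-5\right) - 5 = 20 - 5 = 15$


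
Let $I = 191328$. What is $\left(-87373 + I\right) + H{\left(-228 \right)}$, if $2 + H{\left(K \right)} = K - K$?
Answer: $103953$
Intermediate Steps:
$H{\left(K \right)} = -2$ ($H{\left(K \right)} = -2 + \left(K - K\right) = -2 + 0 = -2$)
$\left(-87373 + I\right) + H{\left(-228 \right)} = \left(-87373 + 191328\right) - 2 = 103955 - 2 = 103953$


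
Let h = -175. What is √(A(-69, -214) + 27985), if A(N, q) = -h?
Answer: 16*√110 ≈ 167.81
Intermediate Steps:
A(N, q) = 175 (A(N, q) = -1*(-175) = 175)
√(A(-69, -214) + 27985) = √(175 + 27985) = √28160 = 16*√110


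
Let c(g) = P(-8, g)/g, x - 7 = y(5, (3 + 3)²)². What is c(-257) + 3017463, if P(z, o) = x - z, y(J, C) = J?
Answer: 775487951/257 ≈ 3.0175e+6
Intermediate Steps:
x = 32 (x = 7 + 5² = 7 + 25 = 32)
P(z, o) = 32 - z
c(g) = 40/g (c(g) = (32 - 1*(-8))/g = (32 + 8)/g = 40/g)
c(-257) + 3017463 = 40/(-257) + 3017463 = 40*(-1/257) + 3017463 = -40/257 + 3017463 = 775487951/257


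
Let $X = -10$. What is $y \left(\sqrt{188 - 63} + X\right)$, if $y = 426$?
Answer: $-4260 + 2130 \sqrt{5} \approx 502.82$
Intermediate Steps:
$y \left(\sqrt{188 - 63} + X\right) = 426 \left(\sqrt{188 - 63} - 10\right) = 426 \left(\sqrt{125} - 10\right) = 426 \left(5 \sqrt{5} - 10\right) = 426 \left(-10 + 5 \sqrt{5}\right) = -4260 + 2130 \sqrt{5}$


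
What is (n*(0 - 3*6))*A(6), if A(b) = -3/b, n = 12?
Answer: 108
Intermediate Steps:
(n*(0 - 3*6))*A(6) = (12*(0 - 3*6))*(-3/6) = (12*(0 - 18))*(-3*⅙) = (12*(-18))*(-½) = -216*(-½) = 108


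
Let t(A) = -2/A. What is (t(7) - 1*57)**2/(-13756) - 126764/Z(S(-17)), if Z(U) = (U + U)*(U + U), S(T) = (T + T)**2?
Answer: -59061323385/225187315696 ≈ -0.26228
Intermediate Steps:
S(T) = 4*T**2 (S(T) = (2*T)**2 = 4*T**2)
Z(U) = 4*U**2 (Z(U) = (2*U)*(2*U) = 4*U**2)
(t(7) - 1*57)**2/(-13756) - 126764/Z(S(-17)) = (-2/7 - 1*57)**2/(-13756) - 126764/(4*(4*(-17)**2)**2) = (-2*1/7 - 57)**2*(-1/13756) - 126764/(4*(4*289)**2) = (-2/7 - 57)**2*(-1/13756) - 126764/(4*1156**2) = (-401/7)**2*(-1/13756) - 126764/(4*1336336) = (160801/49)*(-1/13756) - 126764/5345344 = -160801/674044 - 126764*1/5345344 = -160801/674044 - 31691/1336336 = -59061323385/225187315696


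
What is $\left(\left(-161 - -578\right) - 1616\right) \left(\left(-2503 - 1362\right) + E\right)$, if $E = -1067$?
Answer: $5913468$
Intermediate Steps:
$\left(\left(-161 - -578\right) - 1616\right) \left(\left(-2503 - 1362\right) + E\right) = \left(\left(-161 - -578\right) - 1616\right) \left(\left(-2503 - 1362\right) - 1067\right) = \left(\left(-161 + 578\right) - 1616\right) \left(-3865 - 1067\right) = \left(417 - 1616\right) \left(-4932\right) = \left(-1199\right) \left(-4932\right) = 5913468$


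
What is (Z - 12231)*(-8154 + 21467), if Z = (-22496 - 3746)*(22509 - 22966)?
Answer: 159494572619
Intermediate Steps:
Z = 11992594 (Z = -26242*(-457) = 11992594)
(Z - 12231)*(-8154 + 21467) = (11992594 - 12231)*(-8154 + 21467) = 11980363*13313 = 159494572619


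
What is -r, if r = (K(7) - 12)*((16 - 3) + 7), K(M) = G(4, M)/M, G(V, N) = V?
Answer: 1600/7 ≈ 228.57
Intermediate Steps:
K(M) = 4/M
r = -1600/7 (r = (4/7 - 12)*((16 - 3) + 7) = (4*(⅐) - 12)*(13 + 7) = (4/7 - 12)*20 = -80/7*20 = -1600/7 ≈ -228.57)
-r = -1*(-1600/7) = 1600/7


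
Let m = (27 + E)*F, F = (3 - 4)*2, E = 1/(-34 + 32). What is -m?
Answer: 53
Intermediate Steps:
E = -½ (E = 1/(-2) = -½ ≈ -0.50000)
F = -2 (F = -1*2 = -2)
m = -53 (m = (27 - ½)*(-2) = (53/2)*(-2) = -53)
-m = -1*(-53) = 53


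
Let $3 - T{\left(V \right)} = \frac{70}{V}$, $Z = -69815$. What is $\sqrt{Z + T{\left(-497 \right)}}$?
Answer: $\frac{3 i \sqrt{39102398}}{71} \approx 264.22 i$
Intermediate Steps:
$T{\left(V \right)} = 3 - \frac{70}{V}$
$\sqrt{Z + T{\left(-497 \right)}} = \sqrt{-69815 + \left(3 - \frac{70}{-497}\right)} = \sqrt{-69815 + \left(3 - - \frac{10}{71}\right)} = \sqrt{-69815 + \left(3 + \frac{10}{71}\right)} = \sqrt{-69815 + \frac{223}{71}} = \sqrt{- \frac{4956642}{71}} = \frac{3 i \sqrt{39102398}}{71}$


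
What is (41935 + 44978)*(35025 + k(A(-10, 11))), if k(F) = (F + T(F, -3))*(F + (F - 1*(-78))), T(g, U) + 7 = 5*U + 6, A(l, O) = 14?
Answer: 3025702269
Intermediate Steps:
T(g, U) = -1 + 5*U (T(g, U) = -7 + (5*U + 6) = -7 + (6 + 5*U) = -1 + 5*U)
k(F) = (-16 + F)*(78 + 2*F) (k(F) = (F + (-1 + 5*(-3)))*(F + (F - 1*(-78))) = (F + (-1 - 15))*(F + (F + 78)) = (F - 16)*(F + (78 + F)) = (-16 + F)*(78 + 2*F))
(41935 + 44978)*(35025 + k(A(-10, 11))) = (41935 + 44978)*(35025 + (-1248 + 2*14**2 + 46*14)) = 86913*(35025 + (-1248 + 2*196 + 644)) = 86913*(35025 + (-1248 + 392 + 644)) = 86913*(35025 - 212) = 86913*34813 = 3025702269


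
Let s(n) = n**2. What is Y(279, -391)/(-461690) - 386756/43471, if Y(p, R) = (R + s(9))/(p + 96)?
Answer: -6696050313899/752629724625 ≈ -8.8969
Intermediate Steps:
Y(p, R) = (81 + R)/(96 + p) (Y(p, R) = (R + 9**2)/(p + 96) = (R + 81)/(96 + p) = (81 + R)/(96 + p))
Y(279, -391)/(-461690) - 386756/43471 = ((81 - 391)/(96 + 279))/(-461690) - 386756/43471 = (-310/375)*(-1/461690) - 386756*1/43471 = ((1/375)*(-310))*(-1/461690) - 386756/43471 = -62/75*(-1/461690) - 386756/43471 = 31/17313375 - 386756/43471 = -6696050313899/752629724625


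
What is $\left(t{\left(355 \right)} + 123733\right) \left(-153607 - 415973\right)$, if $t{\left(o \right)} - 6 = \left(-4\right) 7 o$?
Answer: $-64817634420$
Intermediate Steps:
$t{\left(o \right)} = 6 - 28 o$ ($t{\left(o \right)} = 6 + \left(-4\right) 7 o = 6 - 28 o$)
$\left(t{\left(355 \right)} + 123733\right) \left(-153607 - 415973\right) = \left(\left(6 - 9940\right) + 123733\right) \left(-153607 - 415973\right) = \left(\left(6 - 9940\right) + 123733\right) \left(-569580\right) = \left(-9934 + 123733\right) \left(-569580\right) = 113799 \left(-569580\right) = -64817634420$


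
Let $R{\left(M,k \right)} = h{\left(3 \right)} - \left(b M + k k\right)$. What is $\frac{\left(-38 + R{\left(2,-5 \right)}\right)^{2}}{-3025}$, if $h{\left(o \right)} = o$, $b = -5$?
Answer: $- \frac{100}{121} \approx -0.82645$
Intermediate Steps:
$R{\left(M,k \right)} = 3 - k^{2} + 5 M$ ($R{\left(M,k \right)} = 3 - \left(- 5 M + k k\right) = 3 - \left(- 5 M + k^{2}\right) = 3 - \left(k^{2} - 5 M\right) = 3 + \left(- k^{2} + 5 M\right) = 3 - k^{2} + 5 M$)
$\frac{\left(-38 + R{\left(2,-5 \right)}\right)^{2}}{-3025} = \frac{\left(-38 + \left(3 - \left(-5\right)^{2} + 5 \cdot 2\right)\right)^{2}}{-3025} = \left(-38 + \left(3 - 25 + 10\right)\right)^{2} \left(- \frac{1}{3025}\right) = \left(-38 - 12\right)^{2} \left(- \frac{1}{3025}\right) = \left(-50\right)^{2} \left(- \frac{1}{3025}\right) = 2500 \left(- \frac{1}{3025}\right) = - \frac{100}{121}$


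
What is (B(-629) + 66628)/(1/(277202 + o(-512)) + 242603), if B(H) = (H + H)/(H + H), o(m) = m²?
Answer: 35936084634/130846957639 ≈ 0.27464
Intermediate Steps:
B(H) = 1 (B(H) = (2*H)/((2*H)) = (2*H)*(1/(2*H)) = 1)
(B(-629) + 66628)/(1/(277202 + o(-512)) + 242603) = (1 + 66628)/(1/(277202 + (-512)²) + 242603) = 66629/(1/(277202 + 262144) + 242603) = 66629/(1/539346 + 242603) = 66629/(130846957639/539346) = 66629*(539346/130846957639) = 35936084634/130846957639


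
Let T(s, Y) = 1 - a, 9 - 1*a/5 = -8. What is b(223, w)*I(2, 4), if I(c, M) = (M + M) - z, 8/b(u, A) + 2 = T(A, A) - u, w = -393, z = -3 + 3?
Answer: -64/309 ≈ -0.20712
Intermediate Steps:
a = 85 (a = 45 - 5*(-8) = 45 + 40 = 85)
z = 0
T(s, Y) = -84 (T(s, Y) = 1 - 1*85 = 1 - 85 = -84)
b(u, A) = 8/(-86 - u) (b(u, A) = 8/(-2 + (-84 - u)) = 8/(-86 - u))
I(c, M) = 2*M (I(c, M) = (M + M) - 1*0 = 2*M + 0 = 2*M)
b(223, w)*I(2, 4) = (-8/(86 + 223))*(2*4) = -8/309*8 = -64/309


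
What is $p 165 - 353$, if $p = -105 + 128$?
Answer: $3442$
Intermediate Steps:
$p = 23$
$p 165 - 353 = 23 \cdot 165 - 353 = 3795 - 353 = 3442$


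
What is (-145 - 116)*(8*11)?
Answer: -22968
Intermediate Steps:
(-145 - 116)*(8*11) = -261*88 = -22968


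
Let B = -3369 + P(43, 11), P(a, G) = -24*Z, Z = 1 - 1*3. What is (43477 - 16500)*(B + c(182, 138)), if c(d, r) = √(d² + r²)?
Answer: -89590617 + 53954*√13042 ≈ -8.3429e+7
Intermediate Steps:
Z = -2 (Z = 1 - 3 = -2)
P(a, G) = 48 (P(a, G) = -24*(-2) = 48)
B = -3321 (B = -3369 + 48 = -3321)
(43477 - 16500)*(B + c(182, 138)) = (43477 - 16500)*(-3321 + √(182² + 138²)) = 26977*(-3321 + √(33124 + 19044)) = 26977*(-3321 + √52168) = 26977*(-3321 + 2*√13042) = -89590617 + 53954*√13042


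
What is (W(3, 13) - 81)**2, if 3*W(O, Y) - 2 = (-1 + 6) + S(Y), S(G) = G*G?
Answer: 4489/9 ≈ 498.78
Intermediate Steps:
S(G) = G**2
W(O, Y) = 7/3 + Y**2/3 (W(O, Y) = 2/3 + ((-1 + 6) + Y**2)/3 = 2/3 + (5 + Y**2)/3 = 2/3 + (5/3 + Y**2/3) = 7/3 + Y**2/3)
(W(3, 13) - 81)**2 = ((7/3 + (1/3)*13**2) - 81)**2 = ((7/3 + (1/3)*169) - 81)**2 = ((7/3 + 169/3) - 81)**2 = (176/3 - 81)**2 = (-67/3)**2 = 4489/9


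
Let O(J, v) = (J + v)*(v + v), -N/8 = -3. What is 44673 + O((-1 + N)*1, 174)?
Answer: 113229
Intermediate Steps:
N = 24 (N = -8*(-3) = 24)
O(J, v) = 2*v*(J + v) (O(J, v) = (J + v)*(2*v) = 2*v*(J + v))
44673 + O((-1 + N)*1, 174) = 44673 + 2*174*((-1 + 24)*1 + 174) = 44673 + 2*174*(23*1 + 174) = 44673 + 2*174*(23 + 174) = 44673 + 2*174*197 = 44673 + 68556 = 113229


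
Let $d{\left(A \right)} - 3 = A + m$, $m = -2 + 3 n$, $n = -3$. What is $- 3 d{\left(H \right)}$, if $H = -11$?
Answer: $57$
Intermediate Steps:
$m = -11$ ($m = -2 + 3 \left(-3\right) = -2 - 9 = -11$)
$d{\left(A \right)} = -8 + A$ ($d{\left(A \right)} = 3 + \left(A - 11\right) = 3 + \left(-11 + A\right) = -8 + A$)
$- 3 d{\left(H \right)} = - 3 \left(-8 - 11\right) = \left(-3\right) \left(-19\right) = 57$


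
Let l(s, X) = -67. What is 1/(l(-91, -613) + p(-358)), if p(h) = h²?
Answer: 1/128097 ≈ 7.8066e-6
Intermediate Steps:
1/(l(-91, -613) + p(-358)) = 1/(-67 + (-358)²) = 1/(-67 + 128164) = 1/128097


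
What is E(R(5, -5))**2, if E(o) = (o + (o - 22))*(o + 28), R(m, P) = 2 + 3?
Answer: 156816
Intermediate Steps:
R(m, P) = 5
E(o) = (-22 + 2*o)*(28 + o) (E(o) = (o + (-22 + o))*(28 + o) = (-22 + 2*o)*(28 + o))
E(R(5, -5))**2 = (-616 + 2*5**2 + 34*5)**2 = (-616 + 2*25 + 170)**2 = (-616 + 50 + 170)**2 = (-396)**2 = 156816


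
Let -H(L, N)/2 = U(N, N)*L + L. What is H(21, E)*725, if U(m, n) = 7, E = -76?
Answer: -243600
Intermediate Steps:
H(L, N) = -16*L (H(L, N) = -2*(7*L + L) = -16*L)
H(21, E)*725 = -16*21*725 = -336*725 = -243600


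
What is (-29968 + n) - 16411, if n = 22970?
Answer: -23409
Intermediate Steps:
(-29968 + n) - 16411 = (-29968 + 22970) - 16411 = -6998 - 16411 = -23409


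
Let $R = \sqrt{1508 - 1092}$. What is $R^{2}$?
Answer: $416$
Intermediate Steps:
$R = 4 \sqrt{26}$ ($R = \sqrt{416} = 4 \sqrt{26} \approx 20.396$)
$R^{2} = \left(4 \sqrt{26}\right)^{2} = 416$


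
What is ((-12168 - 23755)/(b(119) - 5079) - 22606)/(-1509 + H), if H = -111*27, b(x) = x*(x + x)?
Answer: 175155727/34910986 ≈ 5.0172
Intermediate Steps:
b(x) = 2*x**2 (b(x) = x*(2*x) = 2*x**2)
H = -2997
((-12168 - 23755)/(b(119) - 5079) - 22606)/(-1509 + H) = ((-12168 - 23755)/(2*119**2 - 5079) - 22606)/(-1509 - 2997) = (-35923/(2*14161 - 5079) - 22606)/(-4506) = (-35923/(28322 - 5079) - 22606)*(-1/4506) = (-35923/23243 - 22606)*(-1/4506) = -525467181/23243*(-1/4506) = 175155727/34910986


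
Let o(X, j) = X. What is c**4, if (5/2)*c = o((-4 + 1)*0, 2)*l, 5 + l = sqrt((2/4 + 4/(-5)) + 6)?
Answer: 0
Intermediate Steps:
l = -5 + sqrt(570)/10 (l = -5 + sqrt((2/4 + 4/(-5)) + 6) = -5 + sqrt((2*(1/4) + 4*(-1/5)) + 6) = -5 + sqrt((1/2 - 4/5) + 6) = -5 + sqrt(-3/10 + 6) = -5 + sqrt(57/10) = -5 + sqrt(570)/10 ≈ -2.6125)
c = 0 (c = 2*(((-4 + 1)*0)*(-5 + sqrt(570)/10))/5 = 2*((-3*0)*(-5 + sqrt(570)/10))/5 = 2*(0*(-5 + sqrt(570)/10))/5 = (2/5)*0 = 0)
c**4 = 0**4 = 0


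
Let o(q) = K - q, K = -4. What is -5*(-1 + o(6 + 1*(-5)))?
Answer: 30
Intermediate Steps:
o(q) = -4 - q
-5*(-1 + o(6 + 1*(-5))) = -5*(-1 + (-4 - (6 + 1*(-5)))) = -5*(-1 + (-4 - (6 - 5))) = -5*(-1 + (-4 - 1*1)) = -5*(-1 + (-4 - 1)) = -5*(-1 - 5) = -5*(-6) = 30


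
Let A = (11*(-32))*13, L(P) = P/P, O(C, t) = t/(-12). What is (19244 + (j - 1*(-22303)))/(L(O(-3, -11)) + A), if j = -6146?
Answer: -35401/4575 ≈ -7.7379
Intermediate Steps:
O(C, t) = -t/12 (O(C, t) = t*(-1/12) = -t/12)
L(P) = 1
A = -4576 (A = -352*13 = -4576)
(19244 + (j - 1*(-22303)))/(L(O(-3, -11)) + A) = (19244 + (-6146 - 1*(-22303)))/(1 - 4576) = (19244 + (-6146 + 22303))/(-4575) = (19244 + 16157)*(-1/4575) = 35401*(-1/4575) = -35401/4575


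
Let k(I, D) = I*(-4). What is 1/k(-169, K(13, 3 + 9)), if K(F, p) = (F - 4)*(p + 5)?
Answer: 1/676 ≈ 0.0014793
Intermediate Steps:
K(F, p) = (-4 + F)*(5 + p)
k(I, D) = -4*I
1/k(-169, K(13, 3 + 9)) = 1/(-4*(-169)) = 1/676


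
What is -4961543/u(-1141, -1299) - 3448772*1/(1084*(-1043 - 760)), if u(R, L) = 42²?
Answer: -807584500469/287304444 ≈ -2810.9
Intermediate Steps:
u(R, L) = 1764
-4961543/u(-1141, -1299) - 3448772*1/(1084*(-1043 - 760)) = -4961543/1764 - 3448772*1/(1084*(-1043 - 760)) = -4961543*1/1764 - 3448772/((-1803*1084)) = -4961543/1764 - 3448772/(-1954452) = -4961543/1764 - 3448772*(-1/1954452) = -4961543/1764 + 862193/488613 = -807584500469/287304444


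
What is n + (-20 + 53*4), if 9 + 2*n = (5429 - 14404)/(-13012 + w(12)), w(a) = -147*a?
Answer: 5549975/29552 ≈ 187.80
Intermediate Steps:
n = -124009/29552 (n = -9/2 + ((5429 - 14404)/(-13012 - 147*12))/2 = -9/2 + (-8975/(-13012 - 1764))/2 = -9/2 + (-8975/(-14776))/2 = -9/2 + (-8975*(-1/14776))/2 = -9/2 + (1/2)*(8975/14776) = -9/2 + 8975/29552 = -124009/29552 ≈ -4.1963)
n + (-20 + 53*4) = -124009/29552 + (-20 + 53*4) = -124009/29552 + (-20 + 212) = -124009/29552 + 192 = 5549975/29552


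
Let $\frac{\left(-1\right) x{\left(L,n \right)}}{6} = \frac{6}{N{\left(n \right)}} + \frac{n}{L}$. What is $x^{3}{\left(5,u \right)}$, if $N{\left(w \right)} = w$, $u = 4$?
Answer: $- \frac{328509}{125} \approx -2628.1$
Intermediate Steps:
$x{\left(L,n \right)} = - \frac{36}{n} - \frac{6 n}{L}$ ($x{\left(L,n \right)} = - 6 \left(\frac{6}{n} + \frac{n}{L}\right) = - \frac{36}{n} - \frac{6 n}{L}$)
$x^{3}{\left(5,u \right)} = \left(- \frac{36}{4} - \frac{24}{5}\right)^{3} = \left(\left(-36\right) \frac{1}{4} - 24 \cdot \frac{1}{5}\right)^{3} = \left(-9 - \frac{24}{5}\right)^{3} = \left(- \frac{69}{5}\right)^{3} = - \frac{328509}{125}$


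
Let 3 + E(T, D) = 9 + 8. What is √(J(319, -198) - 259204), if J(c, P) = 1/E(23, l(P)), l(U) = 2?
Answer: I*√50803970/14 ≈ 509.12*I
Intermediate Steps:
E(T, D) = 14 (E(T, D) = -3 + (9 + 8) = -3 + 17 = 14)
J(c, P) = 1/14
√(J(319, -198) - 259204) = √(1/14 - 259204) = √(-3628855/14) = I*√50803970/14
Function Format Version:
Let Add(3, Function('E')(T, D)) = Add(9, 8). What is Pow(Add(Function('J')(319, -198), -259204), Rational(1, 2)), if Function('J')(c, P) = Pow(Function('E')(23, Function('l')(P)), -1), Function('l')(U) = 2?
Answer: Mul(Rational(1, 14), I, Pow(50803970, Rational(1, 2))) ≈ Mul(509.12, I)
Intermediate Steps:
Function('E')(T, D) = 14 (Function('E')(T, D) = Add(-3, Add(9, 8)) = Add(-3, 17) = 14)
Function('J')(c, P) = Rational(1, 14) (Function('J')(c, P) = Pow(14, -1) = Rational(1, 14))
Pow(Add(Function('J')(319, -198), -259204), Rational(1, 2)) = Pow(Add(Rational(1, 14), -259204), Rational(1, 2)) = Pow(Rational(-3628855, 14), Rational(1, 2)) = Mul(Rational(1, 14), I, Pow(50803970, Rational(1, 2)))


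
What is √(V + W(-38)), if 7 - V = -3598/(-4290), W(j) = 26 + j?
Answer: 2*I*√6715995/2145 ≈ 2.4163*I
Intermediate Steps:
V = 13216/2145 (V = 7 - (-3598)/(-4290) = 7 - (-3598)*(-1)/4290 = 7 - 1*1799/2145 = 7 - 1799/2145 = 13216/2145 ≈ 6.1613)
√(V + W(-38)) = √(13216/2145 + (26 - 38)) = √(13216/2145 - 12) = √(-12524/2145) = 2*I*√6715995/2145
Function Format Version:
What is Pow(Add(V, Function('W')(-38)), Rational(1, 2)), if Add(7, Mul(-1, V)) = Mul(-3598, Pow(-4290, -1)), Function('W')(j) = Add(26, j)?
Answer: Mul(Rational(2, 2145), I, Pow(6715995, Rational(1, 2))) ≈ Mul(2.4163, I)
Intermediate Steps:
V = Rational(13216, 2145) (V = Add(7, Mul(-1, Mul(-3598, Pow(-4290, -1)))) = Add(7, Mul(-1, Mul(-3598, Rational(-1, 4290)))) = Add(7, Mul(-1, Rational(1799, 2145))) = Add(7, Rational(-1799, 2145)) = Rational(13216, 2145) ≈ 6.1613)
Pow(Add(V, Function('W')(-38)), Rational(1, 2)) = Pow(Add(Rational(13216, 2145), Add(26, -38)), Rational(1, 2)) = Pow(Add(Rational(13216, 2145), -12), Rational(1, 2)) = Pow(Rational(-12524, 2145), Rational(1, 2)) = Mul(Rational(2, 2145), I, Pow(6715995, Rational(1, 2)))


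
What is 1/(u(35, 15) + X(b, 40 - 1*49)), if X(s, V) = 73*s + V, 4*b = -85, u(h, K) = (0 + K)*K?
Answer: -4/5341 ≈ -0.00074892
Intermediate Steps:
u(h, K) = K**2 (u(h, K) = K*K = K**2)
b = -85/4 (b = (1/4)*(-85) = -85/4 ≈ -21.250)
X(s, V) = V + 73*s
1/(u(35, 15) + X(b, 40 - 1*49)) = 1/(15**2 + ((40 - 1*49) + 73*(-85/4))) = 1/(225 + ((40 - 49) - 6205/4)) = 1/(225 + (-9 - 6205/4)) = 1/(225 - 6241/4) = 1/(-5341/4) = -4/5341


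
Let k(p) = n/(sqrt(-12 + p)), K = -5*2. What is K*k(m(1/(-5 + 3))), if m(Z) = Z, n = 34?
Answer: 68*I*sqrt(2) ≈ 96.167*I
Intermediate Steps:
K = -10
k(p) = 34/sqrt(-12 + p) (k(p) = 34/(sqrt(-12 + p)) = 34/sqrt(-12 + p))
K*k(m(1/(-5 + 3))) = -340/sqrt(-12 + 1/(-5 + 3)) = -340/sqrt(-12 + 1/(-2)) = -340/sqrt(-12 - 1/2) = -340/sqrt(-25/2) = -340*(-I*sqrt(2)/5) = -(-68)*I*sqrt(2) = 68*I*sqrt(2)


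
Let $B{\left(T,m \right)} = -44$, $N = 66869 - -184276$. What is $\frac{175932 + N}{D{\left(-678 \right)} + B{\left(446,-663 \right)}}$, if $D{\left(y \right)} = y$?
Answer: $- \frac{427077}{722} \approx -591.52$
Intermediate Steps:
$N = 251145$ ($N = 66869 + 184276 = 251145$)
$\frac{175932 + N}{D{\left(-678 \right)} + B{\left(446,-663 \right)}} = \frac{175932 + 251145}{-678 - 44} = \frac{427077}{-722} = 427077 \left(- \frac{1}{722}\right) = - \frac{427077}{722}$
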